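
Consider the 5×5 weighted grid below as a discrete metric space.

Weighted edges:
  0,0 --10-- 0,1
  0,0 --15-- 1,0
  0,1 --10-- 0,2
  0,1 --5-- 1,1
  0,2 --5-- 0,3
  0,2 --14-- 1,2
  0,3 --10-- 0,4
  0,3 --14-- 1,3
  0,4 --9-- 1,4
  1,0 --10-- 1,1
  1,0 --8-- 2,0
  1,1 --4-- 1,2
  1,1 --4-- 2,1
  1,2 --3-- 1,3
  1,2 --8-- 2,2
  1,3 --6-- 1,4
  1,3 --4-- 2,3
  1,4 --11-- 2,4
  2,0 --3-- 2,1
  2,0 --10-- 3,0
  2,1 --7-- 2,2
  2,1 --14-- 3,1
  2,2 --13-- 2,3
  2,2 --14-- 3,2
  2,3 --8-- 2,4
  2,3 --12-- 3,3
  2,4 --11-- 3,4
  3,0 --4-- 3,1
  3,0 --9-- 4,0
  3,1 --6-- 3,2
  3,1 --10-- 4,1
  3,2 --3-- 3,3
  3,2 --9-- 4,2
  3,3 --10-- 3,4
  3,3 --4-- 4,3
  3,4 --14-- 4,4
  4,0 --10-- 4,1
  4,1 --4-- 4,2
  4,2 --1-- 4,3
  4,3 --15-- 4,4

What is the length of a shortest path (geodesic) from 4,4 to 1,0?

Shortest path: 4,4 → 4,3 → 3,3 → 3,2 → 3,1 → 3,0 → 2,0 → 1,0, total weight = 50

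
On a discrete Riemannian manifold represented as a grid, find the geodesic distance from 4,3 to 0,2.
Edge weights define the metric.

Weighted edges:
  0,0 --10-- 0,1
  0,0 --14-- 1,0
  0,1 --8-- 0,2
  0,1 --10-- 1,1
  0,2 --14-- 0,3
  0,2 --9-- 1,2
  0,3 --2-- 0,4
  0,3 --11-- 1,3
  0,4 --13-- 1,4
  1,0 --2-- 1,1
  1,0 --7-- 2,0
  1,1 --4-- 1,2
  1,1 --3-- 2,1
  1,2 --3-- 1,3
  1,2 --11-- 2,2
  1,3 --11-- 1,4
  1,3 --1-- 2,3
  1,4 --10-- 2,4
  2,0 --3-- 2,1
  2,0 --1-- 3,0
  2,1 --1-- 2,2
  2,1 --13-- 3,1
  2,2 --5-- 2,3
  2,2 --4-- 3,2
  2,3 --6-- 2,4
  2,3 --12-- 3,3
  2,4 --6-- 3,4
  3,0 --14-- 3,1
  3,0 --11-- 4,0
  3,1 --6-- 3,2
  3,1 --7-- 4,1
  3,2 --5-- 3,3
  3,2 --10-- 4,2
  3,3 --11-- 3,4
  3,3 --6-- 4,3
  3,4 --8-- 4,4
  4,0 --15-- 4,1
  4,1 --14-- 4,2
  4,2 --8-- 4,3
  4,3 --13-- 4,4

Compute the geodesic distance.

Shortest path: 4,3 → 3,3 → 2,3 → 1,3 → 1,2 → 0,2, total weight = 31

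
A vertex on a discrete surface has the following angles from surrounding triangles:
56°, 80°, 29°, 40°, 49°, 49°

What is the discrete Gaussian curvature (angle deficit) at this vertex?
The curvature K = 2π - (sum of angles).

Sum of angles = 303°. K = 360° - 303° = 57° = 19π/60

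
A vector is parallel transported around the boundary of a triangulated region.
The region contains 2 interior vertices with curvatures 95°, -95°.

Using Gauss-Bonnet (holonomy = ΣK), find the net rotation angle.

Holonomy = total enclosed curvature = 95° + (-95°) = 0°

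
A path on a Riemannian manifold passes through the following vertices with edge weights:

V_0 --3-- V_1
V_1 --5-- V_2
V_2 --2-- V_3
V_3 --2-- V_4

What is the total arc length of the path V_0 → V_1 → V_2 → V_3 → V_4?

Arc length = 3 + 5 + 2 + 2 = 12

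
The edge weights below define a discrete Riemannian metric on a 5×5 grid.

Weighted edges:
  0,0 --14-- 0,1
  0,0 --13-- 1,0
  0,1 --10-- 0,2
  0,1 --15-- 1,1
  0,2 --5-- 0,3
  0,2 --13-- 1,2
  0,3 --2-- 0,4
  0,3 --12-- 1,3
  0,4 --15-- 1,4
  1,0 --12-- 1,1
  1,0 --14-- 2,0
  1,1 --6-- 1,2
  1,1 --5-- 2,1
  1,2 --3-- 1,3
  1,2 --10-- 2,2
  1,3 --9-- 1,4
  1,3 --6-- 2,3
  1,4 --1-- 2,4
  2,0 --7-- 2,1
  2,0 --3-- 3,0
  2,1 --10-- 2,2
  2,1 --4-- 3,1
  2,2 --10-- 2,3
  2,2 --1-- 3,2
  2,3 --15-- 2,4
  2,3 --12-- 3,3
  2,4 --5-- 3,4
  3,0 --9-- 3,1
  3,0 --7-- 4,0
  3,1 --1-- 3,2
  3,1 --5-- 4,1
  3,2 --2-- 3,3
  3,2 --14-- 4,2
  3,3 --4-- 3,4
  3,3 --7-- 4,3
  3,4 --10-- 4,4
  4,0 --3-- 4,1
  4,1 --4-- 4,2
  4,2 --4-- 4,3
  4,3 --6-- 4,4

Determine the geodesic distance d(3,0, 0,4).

Shortest path: 3,0 → 3,1 → 3,2 → 3,3 → 3,4 → 2,4 → 1,4 → 0,4, total weight = 37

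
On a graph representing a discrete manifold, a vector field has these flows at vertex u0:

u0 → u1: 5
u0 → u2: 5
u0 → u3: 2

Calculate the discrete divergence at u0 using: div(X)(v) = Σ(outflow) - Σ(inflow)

Divergence = sum of outgoing flows = 5 + 5 + 2 = 12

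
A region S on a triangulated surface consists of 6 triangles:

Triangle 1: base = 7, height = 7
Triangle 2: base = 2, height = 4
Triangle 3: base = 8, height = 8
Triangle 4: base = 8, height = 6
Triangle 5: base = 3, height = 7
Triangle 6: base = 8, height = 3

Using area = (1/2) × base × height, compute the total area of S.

(1/2)×7×7 + (1/2)×2×4 + (1/2)×8×8 + (1/2)×8×6 + (1/2)×3×7 + (1/2)×8×3 = 107.0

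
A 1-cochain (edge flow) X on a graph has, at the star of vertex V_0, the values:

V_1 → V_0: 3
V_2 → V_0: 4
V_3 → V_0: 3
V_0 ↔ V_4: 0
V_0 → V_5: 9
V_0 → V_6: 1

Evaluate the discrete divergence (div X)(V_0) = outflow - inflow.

Divergence = sum of outgoing flows = (-3) + (-4) + (-3) + 0 + 9 + 1 = 0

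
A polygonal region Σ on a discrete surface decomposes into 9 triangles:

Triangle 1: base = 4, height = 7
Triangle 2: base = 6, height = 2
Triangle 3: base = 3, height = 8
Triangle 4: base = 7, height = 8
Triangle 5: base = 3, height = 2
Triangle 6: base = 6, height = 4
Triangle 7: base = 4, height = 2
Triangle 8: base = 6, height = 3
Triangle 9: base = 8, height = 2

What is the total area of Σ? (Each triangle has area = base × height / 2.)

(1/2)×4×7 + (1/2)×6×2 + (1/2)×3×8 + (1/2)×7×8 + (1/2)×3×2 + (1/2)×6×4 + (1/2)×4×2 + (1/2)×6×3 + (1/2)×8×2 = 96.0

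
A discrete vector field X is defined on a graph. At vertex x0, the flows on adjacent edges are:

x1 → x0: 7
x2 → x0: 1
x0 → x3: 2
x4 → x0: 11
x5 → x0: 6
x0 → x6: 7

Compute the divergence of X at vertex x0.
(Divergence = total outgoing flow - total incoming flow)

Divergence = sum of outgoing flows = (-7) + (-1) + 2 + (-11) + (-6) + 7 = -16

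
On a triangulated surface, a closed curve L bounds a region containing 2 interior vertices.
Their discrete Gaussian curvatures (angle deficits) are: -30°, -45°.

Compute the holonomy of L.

Holonomy = total enclosed curvature = (-30°) + (-45°) = -75°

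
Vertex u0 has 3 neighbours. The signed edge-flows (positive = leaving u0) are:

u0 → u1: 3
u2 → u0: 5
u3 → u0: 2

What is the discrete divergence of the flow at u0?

Divergence = sum of outgoing flows = 3 + (-5) + (-2) = -4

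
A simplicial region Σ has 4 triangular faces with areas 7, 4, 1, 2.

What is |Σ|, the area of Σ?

7 + 4 + 1 + 2 = 14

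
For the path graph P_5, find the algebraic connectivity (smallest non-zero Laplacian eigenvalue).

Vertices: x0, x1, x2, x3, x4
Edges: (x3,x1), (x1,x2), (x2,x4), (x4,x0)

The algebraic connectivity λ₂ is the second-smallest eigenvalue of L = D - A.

The path graph P_n has Laplacian eigenvalues λ_k = 2 − 2cos(kπ/n), k = 0, 1, …, n−1. Here n = 5:
k=0: 2 − 2cos(0) = 0.0; k=1: 2 − 2cos(π/5) = 0.382; k=2: 2 − 2cos(2π/5) = 1.382; k=3: 2 − 2cos(3π/5) = 2.618; k=4: 2 − 2cos(4π/5) = 3.618.
Laplacian eigenvalues: [0.0, 0.382, 1.382, 2.618, 3.618]. Algebraic connectivity (smallest non-zero eigenvalue) = 0.382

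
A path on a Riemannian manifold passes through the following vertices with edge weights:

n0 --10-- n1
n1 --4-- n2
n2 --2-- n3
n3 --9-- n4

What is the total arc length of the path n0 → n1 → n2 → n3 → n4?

Arc length = 10 + 4 + 2 + 9 = 25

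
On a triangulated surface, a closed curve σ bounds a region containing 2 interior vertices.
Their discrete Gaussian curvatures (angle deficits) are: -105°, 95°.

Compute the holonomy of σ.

Holonomy = total enclosed curvature = (-105°) + 95° = -10°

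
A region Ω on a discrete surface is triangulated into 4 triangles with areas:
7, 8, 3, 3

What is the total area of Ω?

7 + 8 + 3 + 3 = 21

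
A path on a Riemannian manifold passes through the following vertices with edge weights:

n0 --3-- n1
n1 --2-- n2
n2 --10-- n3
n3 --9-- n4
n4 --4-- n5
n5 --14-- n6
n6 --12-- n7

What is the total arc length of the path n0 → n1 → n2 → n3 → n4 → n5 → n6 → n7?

Arc length = 3 + 2 + 10 + 9 + 4 + 14 + 12 = 54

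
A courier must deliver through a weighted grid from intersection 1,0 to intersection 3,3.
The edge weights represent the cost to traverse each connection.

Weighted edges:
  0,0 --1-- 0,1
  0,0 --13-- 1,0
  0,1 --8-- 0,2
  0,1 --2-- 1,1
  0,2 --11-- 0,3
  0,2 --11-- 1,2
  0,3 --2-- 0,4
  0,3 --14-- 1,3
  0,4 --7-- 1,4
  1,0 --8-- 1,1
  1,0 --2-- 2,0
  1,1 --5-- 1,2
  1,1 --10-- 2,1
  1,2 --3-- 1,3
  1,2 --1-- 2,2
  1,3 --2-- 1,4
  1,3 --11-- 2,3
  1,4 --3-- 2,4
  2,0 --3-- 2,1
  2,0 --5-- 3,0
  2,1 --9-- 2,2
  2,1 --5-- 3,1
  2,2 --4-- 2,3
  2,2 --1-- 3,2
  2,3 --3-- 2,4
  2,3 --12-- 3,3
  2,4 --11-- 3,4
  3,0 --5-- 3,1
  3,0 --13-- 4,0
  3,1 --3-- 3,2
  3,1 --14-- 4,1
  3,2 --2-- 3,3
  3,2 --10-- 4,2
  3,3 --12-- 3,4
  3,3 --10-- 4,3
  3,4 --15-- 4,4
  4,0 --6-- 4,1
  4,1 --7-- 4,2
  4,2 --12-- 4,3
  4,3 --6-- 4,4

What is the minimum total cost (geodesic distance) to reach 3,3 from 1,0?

Shortest path: 1,0 → 2,0 → 2,1 → 3,1 → 3,2 → 3,3, total weight = 15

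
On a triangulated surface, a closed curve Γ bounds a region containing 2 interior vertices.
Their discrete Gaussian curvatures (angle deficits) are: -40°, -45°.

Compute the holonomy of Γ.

Holonomy = total enclosed curvature = (-40°) + (-45°) = -85°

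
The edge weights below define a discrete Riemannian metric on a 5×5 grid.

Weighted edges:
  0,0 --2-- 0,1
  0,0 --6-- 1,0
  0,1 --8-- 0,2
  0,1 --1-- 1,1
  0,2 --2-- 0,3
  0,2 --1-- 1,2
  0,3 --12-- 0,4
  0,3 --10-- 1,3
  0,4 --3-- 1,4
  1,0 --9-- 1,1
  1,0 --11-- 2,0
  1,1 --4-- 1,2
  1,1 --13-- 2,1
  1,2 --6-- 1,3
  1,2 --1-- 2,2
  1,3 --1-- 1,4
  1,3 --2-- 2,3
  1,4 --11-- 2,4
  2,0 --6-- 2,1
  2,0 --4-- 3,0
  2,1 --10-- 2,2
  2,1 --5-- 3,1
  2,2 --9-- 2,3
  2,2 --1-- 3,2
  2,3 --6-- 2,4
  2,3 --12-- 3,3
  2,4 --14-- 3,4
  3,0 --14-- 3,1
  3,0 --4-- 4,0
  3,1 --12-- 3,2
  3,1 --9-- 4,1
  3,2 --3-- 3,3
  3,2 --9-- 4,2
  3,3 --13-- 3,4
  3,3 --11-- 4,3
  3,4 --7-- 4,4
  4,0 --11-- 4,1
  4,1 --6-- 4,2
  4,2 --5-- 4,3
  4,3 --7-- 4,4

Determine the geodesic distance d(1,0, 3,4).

Shortest path: 1,0 → 1,1 → 1,2 → 2,2 → 3,2 → 3,3 → 3,4, total weight = 31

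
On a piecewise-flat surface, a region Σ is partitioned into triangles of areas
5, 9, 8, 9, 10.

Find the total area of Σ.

5 + 9 + 8 + 9 + 10 = 41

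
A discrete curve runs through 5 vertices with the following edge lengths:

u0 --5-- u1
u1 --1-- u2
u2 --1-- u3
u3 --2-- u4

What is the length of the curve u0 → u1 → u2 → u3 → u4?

Arc length = 5 + 1 + 1 + 2 = 9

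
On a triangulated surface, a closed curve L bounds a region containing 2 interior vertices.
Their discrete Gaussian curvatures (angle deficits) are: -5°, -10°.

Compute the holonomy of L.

Holonomy = total enclosed curvature = (-5°) + (-10°) = -15°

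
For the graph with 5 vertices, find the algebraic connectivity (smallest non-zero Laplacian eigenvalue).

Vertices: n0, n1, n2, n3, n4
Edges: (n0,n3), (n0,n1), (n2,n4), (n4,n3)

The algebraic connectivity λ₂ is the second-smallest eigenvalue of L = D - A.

Degrees: deg(n0) = 2, deg(n1) = 1, deg(n2) = 1, deg(n3) = 2, deg(n4) = 2.
L = D − A with rows/columns ordered (n0, n1, n2, n3, n4):
  [ 2, -1,  0, -1,  0]
  [-1,  1,  0,  0,  0]
  [ 0,  0,  1,  0, -1]
  [-1,  0,  0,  2, -1]
  [ 0,  0, -1, -1,  2]
Characteristic polynomial: det(λI − L) = λ(λ² − 3λ + 1)(λ² − 5λ + 5).
Roots: λ = 0; (λ² − 3λ + 1) = 0 ⇒ λ = (3 ± √5)/2 ≈ 0.382, 2.618; (λ² − 5λ + 5) = 0 ⇒ λ = (5 ± √5)/2 ≈ 1.382, 3.618.
(Check: the roots sum (with multiplicity) to 8, matching trace L = Σdeg = 2·4 = 8.)
Laplacian eigenvalues: [0.0, 0.382, 1.382, 2.618, 3.618]. Algebraic connectivity (smallest non-zero eigenvalue) = 0.382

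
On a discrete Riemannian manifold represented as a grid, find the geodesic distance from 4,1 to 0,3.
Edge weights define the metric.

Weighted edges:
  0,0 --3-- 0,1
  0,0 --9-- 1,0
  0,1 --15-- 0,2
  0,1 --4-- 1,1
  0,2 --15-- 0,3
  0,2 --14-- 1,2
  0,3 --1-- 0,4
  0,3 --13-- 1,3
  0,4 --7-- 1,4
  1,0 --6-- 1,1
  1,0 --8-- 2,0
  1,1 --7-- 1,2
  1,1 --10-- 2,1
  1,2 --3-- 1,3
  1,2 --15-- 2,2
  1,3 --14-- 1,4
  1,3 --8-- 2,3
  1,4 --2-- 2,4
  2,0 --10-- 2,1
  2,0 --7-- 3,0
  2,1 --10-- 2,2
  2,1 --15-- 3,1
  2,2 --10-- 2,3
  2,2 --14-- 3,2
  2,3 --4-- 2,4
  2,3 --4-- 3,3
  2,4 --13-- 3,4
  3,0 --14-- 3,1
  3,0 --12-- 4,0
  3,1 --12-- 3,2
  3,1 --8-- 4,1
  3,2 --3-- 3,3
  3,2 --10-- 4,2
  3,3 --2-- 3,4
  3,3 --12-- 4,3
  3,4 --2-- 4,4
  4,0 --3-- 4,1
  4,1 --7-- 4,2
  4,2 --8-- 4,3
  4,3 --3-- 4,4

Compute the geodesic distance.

Shortest path: 4,1 → 4,2 → 3,2 → 3,3 → 2,3 → 2,4 → 1,4 → 0,4 → 0,3, total weight = 38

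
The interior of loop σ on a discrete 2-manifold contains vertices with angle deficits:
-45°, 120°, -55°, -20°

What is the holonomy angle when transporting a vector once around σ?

Holonomy = total enclosed curvature = (-45°) + 120° + (-55°) + (-20°) = 0°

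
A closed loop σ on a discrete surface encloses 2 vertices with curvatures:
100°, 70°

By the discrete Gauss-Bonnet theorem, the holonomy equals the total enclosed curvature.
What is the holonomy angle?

Holonomy = total enclosed curvature = 100° + 70° = 170°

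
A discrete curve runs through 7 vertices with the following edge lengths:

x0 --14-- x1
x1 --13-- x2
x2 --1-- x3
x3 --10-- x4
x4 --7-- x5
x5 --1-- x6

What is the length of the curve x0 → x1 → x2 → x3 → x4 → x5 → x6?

Arc length = 14 + 13 + 1 + 10 + 7 + 1 = 46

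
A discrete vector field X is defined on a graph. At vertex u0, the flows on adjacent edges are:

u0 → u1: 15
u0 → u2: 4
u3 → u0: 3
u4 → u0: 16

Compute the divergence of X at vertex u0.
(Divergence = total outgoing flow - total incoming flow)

Divergence = sum of outgoing flows = 15 + 4 + (-3) + (-16) = 0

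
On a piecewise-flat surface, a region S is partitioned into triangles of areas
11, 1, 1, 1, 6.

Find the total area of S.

11 + 1 + 1 + 1 + 6 = 20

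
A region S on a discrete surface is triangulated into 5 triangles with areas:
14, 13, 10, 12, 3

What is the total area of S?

14 + 13 + 10 + 12 + 3 = 52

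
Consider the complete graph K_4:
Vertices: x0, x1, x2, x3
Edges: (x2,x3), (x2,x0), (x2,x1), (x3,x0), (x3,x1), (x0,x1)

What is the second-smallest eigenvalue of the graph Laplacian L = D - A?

For the complete graph K_n, L = nI − J (J = all-ones matrix). J has eigenvalues n (once, eigenvector 𝟙) and 0 (multiplicity n−1), so L has eigenvalues 0 (once) and n (multiplicity n−1). Here n = 4: eigenvalue 0 once and 4 with multiplicity 3.
Laplacian eigenvalues: [0.0, 4.0, 4.0, 4.0]. Algebraic connectivity (smallest non-zero eigenvalue) = 4.0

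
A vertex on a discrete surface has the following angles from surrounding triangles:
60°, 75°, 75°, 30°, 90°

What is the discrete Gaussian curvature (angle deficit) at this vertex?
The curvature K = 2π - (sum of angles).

Sum of angles = 330°. K = 360° - 330° = 30° = π/6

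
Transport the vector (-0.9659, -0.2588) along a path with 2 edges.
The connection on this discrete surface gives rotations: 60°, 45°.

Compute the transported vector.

Total rotation: 60° + 45° = 105°. Final vector: (0.5000, -0.8660)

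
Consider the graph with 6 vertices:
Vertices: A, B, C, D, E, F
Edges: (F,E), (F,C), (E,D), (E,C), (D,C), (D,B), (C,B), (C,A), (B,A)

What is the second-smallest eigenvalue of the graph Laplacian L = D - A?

Degrees: deg(A) = 2, deg(B) = 3, deg(C) = 5, deg(D) = 3, deg(E) = 3, deg(F) = 2.
L = D − A with rows/columns ordered (A, B, C, D, E, F):
  [ 2, -1, -1,  0,  0,  0]
  [-1,  3, -1, -1,  0,  0]
  [-1, -1,  5, -1, -1, -1]
  [ 0, -1, -1,  3, -1,  0]
  [ 0,  0, -1, -1,  3, -1]
  [ 0,  0, -1,  0, -1,  2]
Characteristic polynomial: det(λI − L) = λ(λ² − 5λ + 5)(λ² − 7λ + 11)(λ − 6).
Roots: λ = 0; (λ² − 5λ + 5) = 0 ⇒ λ = (5 ± √5)/2 ≈ 1.382, 3.618; (λ² − 7λ + 11) = 0 ⇒ λ = (7 ± √5)/2 ≈ 2.382, 4.618; (λ − 6) = 0 ⇒ λ = 6.
(Check: the roots sum (with multiplicity) to 18, matching trace L = Σdeg = 2·9 = 18.)
Laplacian eigenvalues: [0.0, 1.382, 2.382, 3.618, 4.618, 6.0]. Algebraic connectivity (smallest non-zero eigenvalue) = 1.382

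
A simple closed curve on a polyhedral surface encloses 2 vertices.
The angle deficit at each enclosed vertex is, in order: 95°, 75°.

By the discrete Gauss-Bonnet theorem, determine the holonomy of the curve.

Holonomy = total enclosed curvature = 95° + 75° = 170°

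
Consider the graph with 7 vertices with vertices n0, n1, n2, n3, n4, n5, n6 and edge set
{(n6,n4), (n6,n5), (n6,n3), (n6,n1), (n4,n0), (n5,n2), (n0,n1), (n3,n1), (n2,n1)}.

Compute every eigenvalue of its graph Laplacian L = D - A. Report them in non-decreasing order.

Degrees: deg(n0) = 2, deg(n1) = 4, deg(n2) = 2, deg(n3) = 2, deg(n4) = 2, deg(n5) = 2, deg(n6) = 4.
L = D − A with rows/columns ordered (n0, n1, n2, n3, n4, n5, n6):
  [ 2, -1,  0,  0, -1,  0,  0]
  [-1,  4, -1, -1,  0,  0, -1]
  [ 0, -1,  2,  0,  0, -1,  0]
  [ 0, -1,  0,  2,  0,  0, -1]
  [-1,  0,  0,  0,  2,  0, -1]
  [ 0,  0, -1,  0,  0,  2, -1]
  [ 0, -1,  0, -1, -1, -1,  4]
Characteristic polynomial: det(λI − L) = λ(λ − 1)(λ² − 6λ + 7)(λ² − 8λ + 13)(λ − 3).
Roots: λ = 0; (λ − 1) = 0 ⇒ λ = 1; (λ² − 6λ + 7) = 0 ⇒ λ = 3 ± √2 ≈ 1.5858, 4.4142; (λ² − 8λ + 13) = 0 ⇒ λ = 4 ± √3 ≈ 2.2679, 5.7321; (λ − 3) = 0 ⇒ λ = 3.
(Check: the roots sum (with multiplicity) to 18, matching trace L = Σdeg = 2·9 = 18.)
Laplacian eigenvalues (increasing order): [0.0, 1.0, 1.5858, 2.2679, 3.0, 4.4142, 5.7321]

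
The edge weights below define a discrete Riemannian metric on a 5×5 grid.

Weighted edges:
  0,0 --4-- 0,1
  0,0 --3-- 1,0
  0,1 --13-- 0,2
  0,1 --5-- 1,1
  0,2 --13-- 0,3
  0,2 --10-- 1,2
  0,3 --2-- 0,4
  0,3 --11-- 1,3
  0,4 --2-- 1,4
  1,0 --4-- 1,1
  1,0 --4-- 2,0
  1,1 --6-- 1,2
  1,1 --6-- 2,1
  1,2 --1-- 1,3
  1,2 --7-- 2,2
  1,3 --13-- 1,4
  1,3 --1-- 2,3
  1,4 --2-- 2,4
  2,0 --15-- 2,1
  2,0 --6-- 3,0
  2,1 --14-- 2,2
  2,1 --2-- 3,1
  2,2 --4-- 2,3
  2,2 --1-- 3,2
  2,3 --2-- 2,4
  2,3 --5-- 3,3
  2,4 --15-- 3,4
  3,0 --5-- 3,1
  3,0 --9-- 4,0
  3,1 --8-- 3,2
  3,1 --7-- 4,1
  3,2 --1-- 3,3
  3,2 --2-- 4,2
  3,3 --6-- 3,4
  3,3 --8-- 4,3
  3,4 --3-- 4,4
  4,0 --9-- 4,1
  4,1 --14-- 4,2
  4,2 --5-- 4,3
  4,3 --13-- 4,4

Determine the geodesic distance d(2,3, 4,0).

Shortest path: 2,3 → 2,2 → 3,2 → 3,1 → 3,0 → 4,0, total weight = 27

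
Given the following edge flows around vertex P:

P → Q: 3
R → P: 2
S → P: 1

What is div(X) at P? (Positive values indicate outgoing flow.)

Divergence = sum of outgoing flows = 3 + (-2) + (-1) = 0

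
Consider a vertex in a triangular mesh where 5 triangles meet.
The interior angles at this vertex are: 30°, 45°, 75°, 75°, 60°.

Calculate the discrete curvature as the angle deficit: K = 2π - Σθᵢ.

Sum of angles = 285°. K = 360° - 285° = 75° = 5π/12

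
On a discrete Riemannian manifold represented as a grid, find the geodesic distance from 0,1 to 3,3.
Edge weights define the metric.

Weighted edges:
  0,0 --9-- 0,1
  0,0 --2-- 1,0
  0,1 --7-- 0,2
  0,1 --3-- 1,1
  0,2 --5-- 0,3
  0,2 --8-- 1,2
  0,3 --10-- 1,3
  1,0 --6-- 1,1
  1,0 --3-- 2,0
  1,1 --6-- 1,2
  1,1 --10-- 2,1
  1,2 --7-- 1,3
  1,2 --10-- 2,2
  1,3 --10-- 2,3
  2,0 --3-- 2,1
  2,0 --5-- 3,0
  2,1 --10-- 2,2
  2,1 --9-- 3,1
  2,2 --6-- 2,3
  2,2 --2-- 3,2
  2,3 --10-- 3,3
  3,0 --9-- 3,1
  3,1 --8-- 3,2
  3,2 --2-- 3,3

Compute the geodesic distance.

Shortest path: 0,1 → 1,1 → 1,2 → 2,2 → 3,2 → 3,3, total weight = 23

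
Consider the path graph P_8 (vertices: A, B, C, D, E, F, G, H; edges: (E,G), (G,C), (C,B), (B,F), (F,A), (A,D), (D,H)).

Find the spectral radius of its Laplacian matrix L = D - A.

The path graph P_n has Laplacian eigenvalues λ_k = 2 − 2cos(kπ/n), k = 0, 1, …, n−1. Here n = 8:
k=0: 2 − 2cos(0) = 0.0; k=1: 2 − 2cos(π/8) = 0.1522; k=2: 2 − 2cos(π/4) = 0.5858; k=3: 2 − 2cos(3π/8) = 1.2346; k=4: 2 − 2cos(π/2) = 2.0; k=5: 2 − 2cos(5π/8) = 2.7654; k=6: 2 − 2cos(3π/4) = 3.4142; k=7: 2 − 2cos(7π/8) = 3.8478.
Laplacian eigenvalues: [0.0, 0.1522, 0.5858, 1.2346, 2.0, 2.7654, 3.4142, 3.8478]. Largest eigenvalue (spectral radius) = 3.8478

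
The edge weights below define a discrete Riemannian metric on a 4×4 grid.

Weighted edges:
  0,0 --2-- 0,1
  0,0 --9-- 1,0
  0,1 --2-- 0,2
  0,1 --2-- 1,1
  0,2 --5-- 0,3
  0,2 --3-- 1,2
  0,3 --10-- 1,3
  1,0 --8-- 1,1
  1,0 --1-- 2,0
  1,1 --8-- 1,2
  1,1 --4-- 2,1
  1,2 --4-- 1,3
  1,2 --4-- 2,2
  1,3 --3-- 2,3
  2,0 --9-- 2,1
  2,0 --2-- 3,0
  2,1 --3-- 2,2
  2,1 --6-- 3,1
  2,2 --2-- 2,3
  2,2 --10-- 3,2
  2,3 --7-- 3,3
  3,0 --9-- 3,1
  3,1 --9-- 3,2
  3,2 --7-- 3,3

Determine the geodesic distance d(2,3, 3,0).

Shortest path: 2,3 → 2,2 → 2,1 → 2,0 → 3,0, total weight = 16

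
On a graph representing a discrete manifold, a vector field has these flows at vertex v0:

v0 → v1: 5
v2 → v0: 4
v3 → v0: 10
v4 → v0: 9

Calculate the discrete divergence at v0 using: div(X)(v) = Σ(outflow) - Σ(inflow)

Divergence = sum of outgoing flows = 5 + (-4) + (-10) + (-9) = -18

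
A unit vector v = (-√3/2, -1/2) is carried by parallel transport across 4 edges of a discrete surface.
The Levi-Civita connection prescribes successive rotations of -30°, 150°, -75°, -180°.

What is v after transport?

Total rotation: (-30°) + 150° + (-75°) + (-180°) = -135°. Final vector: (0.2588, 0.9659)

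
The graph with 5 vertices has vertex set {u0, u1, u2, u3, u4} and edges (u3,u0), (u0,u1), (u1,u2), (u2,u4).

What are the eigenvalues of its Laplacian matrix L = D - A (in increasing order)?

Degrees: deg(u0) = 2, deg(u1) = 2, deg(u2) = 2, deg(u3) = 1, deg(u4) = 1.
L = D − A with rows/columns ordered (u0, u1, u2, u3, u4):
  [ 2, -1,  0, -1,  0]
  [-1,  2, -1,  0,  0]
  [ 0, -1,  2,  0, -1]
  [-1,  0,  0,  1,  0]
  [ 0,  0, -1,  0,  1]
Characteristic polynomial: det(λI − L) = λ(λ² − 3λ + 1)(λ² − 5λ + 5).
Roots: λ = 0; (λ² − 3λ + 1) = 0 ⇒ λ = (3 ± √5)/2 ≈ 0.382, 2.618; (λ² − 5λ + 5) = 0 ⇒ λ = (5 ± √5)/2 ≈ 1.382, 3.618.
(Check: the roots sum (with multiplicity) to 8, matching trace L = Σdeg = 2·4 = 8.)
Laplacian eigenvalues (increasing order): [0.0, 0.382, 1.382, 2.618, 3.618]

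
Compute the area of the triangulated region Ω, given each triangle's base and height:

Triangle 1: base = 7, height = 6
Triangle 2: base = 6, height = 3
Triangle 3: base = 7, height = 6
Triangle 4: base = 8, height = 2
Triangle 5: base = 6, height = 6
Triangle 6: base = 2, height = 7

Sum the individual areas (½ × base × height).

(1/2)×7×6 + (1/2)×6×3 + (1/2)×7×6 + (1/2)×8×2 + (1/2)×6×6 + (1/2)×2×7 = 84.0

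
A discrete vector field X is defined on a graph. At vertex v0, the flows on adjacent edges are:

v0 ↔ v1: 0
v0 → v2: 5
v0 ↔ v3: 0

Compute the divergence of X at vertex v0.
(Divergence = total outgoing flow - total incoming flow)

Divergence = sum of outgoing flows = 0 + 5 + 0 = 5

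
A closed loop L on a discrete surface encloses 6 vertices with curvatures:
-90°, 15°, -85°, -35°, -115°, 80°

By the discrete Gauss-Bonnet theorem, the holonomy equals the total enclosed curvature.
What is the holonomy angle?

Holonomy = total enclosed curvature = (-90°) + 15° + (-85°) + (-35°) + (-115°) + 80° = -230°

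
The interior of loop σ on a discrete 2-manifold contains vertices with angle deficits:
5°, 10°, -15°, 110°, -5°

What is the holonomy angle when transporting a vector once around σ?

Holonomy = total enclosed curvature = 5° + 10° + (-15°) + 110° + (-5°) = 105°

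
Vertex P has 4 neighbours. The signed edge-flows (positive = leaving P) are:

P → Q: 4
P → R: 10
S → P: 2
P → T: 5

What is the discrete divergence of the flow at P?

Divergence = sum of outgoing flows = 4 + 10 + (-2) + 5 = 17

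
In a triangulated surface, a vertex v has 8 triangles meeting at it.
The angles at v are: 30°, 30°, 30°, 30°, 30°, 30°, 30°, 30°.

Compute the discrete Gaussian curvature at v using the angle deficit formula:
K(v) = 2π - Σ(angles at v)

Sum of angles = 240°. K = 360° - 240° = 120° = 2π/3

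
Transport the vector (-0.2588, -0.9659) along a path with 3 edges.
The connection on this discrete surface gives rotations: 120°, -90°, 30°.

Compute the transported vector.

Total rotation: 120° + (-90°) + 30° = 60°. Final vector: (0.7071, -0.7071)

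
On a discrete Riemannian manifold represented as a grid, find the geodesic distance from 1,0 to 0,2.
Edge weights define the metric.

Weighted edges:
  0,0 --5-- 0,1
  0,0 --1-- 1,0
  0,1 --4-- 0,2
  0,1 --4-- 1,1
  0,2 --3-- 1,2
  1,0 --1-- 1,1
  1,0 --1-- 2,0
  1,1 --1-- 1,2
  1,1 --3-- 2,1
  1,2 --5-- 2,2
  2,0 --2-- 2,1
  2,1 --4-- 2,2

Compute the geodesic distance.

Shortest path: 1,0 → 1,1 → 1,2 → 0,2, total weight = 5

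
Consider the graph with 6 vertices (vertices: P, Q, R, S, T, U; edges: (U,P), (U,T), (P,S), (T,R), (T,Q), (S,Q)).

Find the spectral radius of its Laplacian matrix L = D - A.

Degrees: deg(P) = 2, deg(Q) = 2, deg(R) = 1, deg(S) = 2, deg(T) = 3, deg(U) = 2.
L = D − A with rows/columns ordered (P, Q, R, S, T, U):
  [ 2,  0,  0, -1,  0, -1]
  [ 0,  2,  0, -1, -1,  0]
  [ 0,  0,  1,  0, -1,  0]
  [-1, -1,  0,  2,  0,  0]
  [ 0, -1, -1,  0,  3, -1]
  [-1,  0,  0,  0, -1,  2]
Characteristic polynomial: det(λI − L) = λ(λ² − 5λ + 3)(λ² − 5λ + 5)(λ − 2).
Roots: λ = 0; (λ² − 5λ + 3) = 0 ⇒ λ = (5 ± √13)/2 ≈ 0.6972, 4.3028; (λ² − 5λ + 5) = 0 ⇒ λ = (5 ± √5)/2 ≈ 1.382, 3.618; (λ − 2) = 0 ⇒ λ = 2.
(Check: the roots sum (with multiplicity) to 12, matching trace L = Σdeg = 2·6 = 12.)
Laplacian eigenvalues: [0.0, 0.6972, 1.382, 2.0, 3.618, 4.3028]. Largest eigenvalue (spectral radius) = 4.3028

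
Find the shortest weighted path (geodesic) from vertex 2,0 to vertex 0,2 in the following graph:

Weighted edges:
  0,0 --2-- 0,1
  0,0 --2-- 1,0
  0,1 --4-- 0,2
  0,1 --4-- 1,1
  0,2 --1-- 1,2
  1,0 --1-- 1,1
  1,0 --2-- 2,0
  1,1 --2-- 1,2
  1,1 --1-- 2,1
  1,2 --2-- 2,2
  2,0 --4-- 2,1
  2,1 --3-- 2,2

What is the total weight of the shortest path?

Shortest path: 2,0 → 1,0 → 1,1 → 1,2 → 0,2, total weight = 6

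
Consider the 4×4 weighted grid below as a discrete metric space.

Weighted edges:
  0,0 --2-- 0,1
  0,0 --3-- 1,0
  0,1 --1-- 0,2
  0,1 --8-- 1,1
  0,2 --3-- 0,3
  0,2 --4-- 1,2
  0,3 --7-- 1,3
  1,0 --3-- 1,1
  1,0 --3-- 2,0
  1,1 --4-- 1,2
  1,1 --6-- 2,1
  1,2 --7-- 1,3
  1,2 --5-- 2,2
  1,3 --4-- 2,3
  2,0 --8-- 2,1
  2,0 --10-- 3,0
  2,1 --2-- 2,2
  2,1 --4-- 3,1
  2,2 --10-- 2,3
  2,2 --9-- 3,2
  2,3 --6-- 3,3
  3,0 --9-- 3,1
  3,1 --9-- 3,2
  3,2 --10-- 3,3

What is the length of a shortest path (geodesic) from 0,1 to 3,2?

Shortest path: 0,1 → 0,2 → 1,2 → 2,2 → 3,2, total weight = 19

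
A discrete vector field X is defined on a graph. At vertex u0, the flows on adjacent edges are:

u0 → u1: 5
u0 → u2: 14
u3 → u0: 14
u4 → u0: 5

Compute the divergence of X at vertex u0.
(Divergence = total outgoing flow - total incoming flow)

Divergence = sum of outgoing flows = 5 + 14 + (-14) + (-5) = 0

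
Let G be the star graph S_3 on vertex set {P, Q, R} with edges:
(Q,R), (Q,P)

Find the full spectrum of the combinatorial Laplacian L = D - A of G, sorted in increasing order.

The star S_3 is the complete bipartite graph K_{1,2} (one hub of degree 2, 2 leaves of degree 1). The Laplacian spectrum of K_{p,q} is 0, p (multiplicity q−1), q (multiplicity p−1), p+q. With p = 1, q = 2: 0 once, 1 with multiplicity 1, and 3 once. (Check: trace L = sum of degrees = 4 = 1·1 + 3.)
Laplacian eigenvalues (increasing order): [0.0, 1.0, 3.0]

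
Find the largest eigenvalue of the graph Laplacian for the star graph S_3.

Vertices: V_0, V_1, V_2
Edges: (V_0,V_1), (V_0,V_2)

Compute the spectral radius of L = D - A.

The star S_3 is the complete bipartite graph K_{1,2} (one hub of degree 2, 2 leaves of degree 1). The Laplacian spectrum of K_{p,q} is 0, p (multiplicity q−1), q (multiplicity p−1), p+q. With p = 1, q = 2: 0 once, 1 with multiplicity 1, and 3 once. (Check: trace L = sum of degrees = 4 = 1·1 + 3.)
Laplacian eigenvalues: [0.0, 1.0, 3.0]. Largest eigenvalue (spectral radius) = 3.0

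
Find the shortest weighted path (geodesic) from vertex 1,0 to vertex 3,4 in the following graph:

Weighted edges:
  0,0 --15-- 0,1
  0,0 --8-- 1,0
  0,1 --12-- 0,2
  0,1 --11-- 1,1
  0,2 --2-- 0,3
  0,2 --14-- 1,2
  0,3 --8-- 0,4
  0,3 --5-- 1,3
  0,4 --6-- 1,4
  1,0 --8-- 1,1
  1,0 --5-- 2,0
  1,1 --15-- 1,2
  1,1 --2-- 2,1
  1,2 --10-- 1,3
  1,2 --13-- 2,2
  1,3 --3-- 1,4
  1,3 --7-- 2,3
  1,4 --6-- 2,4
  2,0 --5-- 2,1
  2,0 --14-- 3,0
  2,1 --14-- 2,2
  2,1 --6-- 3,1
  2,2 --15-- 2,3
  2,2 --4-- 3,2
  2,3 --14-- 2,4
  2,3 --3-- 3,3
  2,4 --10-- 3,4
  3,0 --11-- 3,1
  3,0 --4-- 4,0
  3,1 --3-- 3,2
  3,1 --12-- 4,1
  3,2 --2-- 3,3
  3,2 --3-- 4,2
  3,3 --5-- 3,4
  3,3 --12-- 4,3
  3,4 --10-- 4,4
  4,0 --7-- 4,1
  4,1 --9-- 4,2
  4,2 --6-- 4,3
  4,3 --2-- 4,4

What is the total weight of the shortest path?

Shortest path: 1,0 → 2,0 → 2,1 → 3,1 → 3,2 → 3,3 → 3,4, total weight = 26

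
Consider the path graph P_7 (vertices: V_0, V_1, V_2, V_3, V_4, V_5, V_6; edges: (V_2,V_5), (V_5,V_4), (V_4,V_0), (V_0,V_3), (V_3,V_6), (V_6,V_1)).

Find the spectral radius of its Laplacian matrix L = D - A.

The path graph P_n has Laplacian eigenvalues λ_k = 2 − 2cos(kπ/n), k = 0, 1, …, n−1. Here n = 7:
k=0: 2 − 2cos(0) = 0.0; k=1: 2 − 2cos(π/7) = 0.1981; k=2: 2 − 2cos(2π/7) = 0.753; k=3: 2 − 2cos(3π/7) = 1.555; k=4: 2 − 2cos(4π/7) = 2.445; k=5: 2 − 2cos(5π/7) = 3.247; k=6: 2 − 2cos(6π/7) = 3.8019.
Laplacian eigenvalues: [0.0, 0.1981, 0.753, 1.555, 2.445, 3.247, 3.8019]. Largest eigenvalue (spectral radius) = 3.8019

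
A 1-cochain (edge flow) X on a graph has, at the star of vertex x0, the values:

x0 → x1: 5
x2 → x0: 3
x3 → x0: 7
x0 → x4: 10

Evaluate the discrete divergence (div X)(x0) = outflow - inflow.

Divergence = sum of outgoing flows = 5 + (-3) + (-7) + 10 = 5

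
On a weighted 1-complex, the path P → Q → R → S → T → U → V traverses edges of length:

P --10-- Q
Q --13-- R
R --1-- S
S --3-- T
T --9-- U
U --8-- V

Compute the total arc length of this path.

Arc length = 10 + 13 + 1 + 3 + 9 + 8 = 44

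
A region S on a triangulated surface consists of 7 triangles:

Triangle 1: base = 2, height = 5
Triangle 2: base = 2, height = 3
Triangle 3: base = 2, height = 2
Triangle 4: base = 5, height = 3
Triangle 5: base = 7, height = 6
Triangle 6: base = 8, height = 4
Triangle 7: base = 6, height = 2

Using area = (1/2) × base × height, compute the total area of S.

(1/2)×2×5 + (1/2)×2×3 + (1/2)×2×2 + (1/2)×5×3 + (1/2)×7×6 + (1/2)×8×4 + (1/2)×6×2 = 60.5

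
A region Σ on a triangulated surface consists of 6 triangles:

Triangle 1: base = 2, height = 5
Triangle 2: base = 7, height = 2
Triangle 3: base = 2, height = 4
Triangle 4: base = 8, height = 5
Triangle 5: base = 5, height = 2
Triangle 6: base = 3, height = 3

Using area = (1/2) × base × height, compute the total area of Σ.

(1/2)×2×5 + (1/2)×7×2 + (1/2)×2×4 + (1/2)×8×5 + (1/2)×5×2 + (1/2)×3×3 = 45.5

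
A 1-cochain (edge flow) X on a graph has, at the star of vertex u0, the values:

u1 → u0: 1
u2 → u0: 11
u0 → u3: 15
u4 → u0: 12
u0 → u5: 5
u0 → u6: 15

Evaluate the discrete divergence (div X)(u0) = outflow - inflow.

Divergence = sum of outgoing flows = (-1) + (-11) + 15 + (-12) + 5 + 15 = 11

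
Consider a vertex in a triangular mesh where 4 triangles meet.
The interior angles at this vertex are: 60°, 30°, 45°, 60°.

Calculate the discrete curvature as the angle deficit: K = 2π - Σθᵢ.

Sum of angles = 195°. K = 360° - 195° = 165° = 11π/12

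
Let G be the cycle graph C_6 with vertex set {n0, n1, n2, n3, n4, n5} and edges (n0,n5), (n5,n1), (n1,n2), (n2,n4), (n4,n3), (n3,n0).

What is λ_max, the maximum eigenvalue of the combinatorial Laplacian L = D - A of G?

The cycle graph C_n has Laplacian eigenvalues λ_k = 2 − 2cos(2πk/n), k = 0, 1, …, n−1. Here n = 6:
k=0: 2 − 2cos(0) = 0.0; k=1: 2 − 2cos(π/3) = 1.0; k=2: 2 − 2cos(2π/3) = 3.0; k=3: 2 − 2cos(π) = 4.0; k=4: 2 − 2cos(4π/3) = 3.0; k=5: 2 − 2cos(5π/3) = 1.0.
Laplacian eigenvalues: [0.0, 1.0, 1.0, 3.0, 3.0, 4.0]. Largest eigenvalue (spectral radius) = 4.0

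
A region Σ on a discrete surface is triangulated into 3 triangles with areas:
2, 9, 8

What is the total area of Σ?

2 + 9 + 8 = 19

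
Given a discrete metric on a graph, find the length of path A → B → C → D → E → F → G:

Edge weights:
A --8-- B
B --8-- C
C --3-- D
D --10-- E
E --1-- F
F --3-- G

Arc length = 8 + 8 + 3 + 10 + 1 + 3 = 33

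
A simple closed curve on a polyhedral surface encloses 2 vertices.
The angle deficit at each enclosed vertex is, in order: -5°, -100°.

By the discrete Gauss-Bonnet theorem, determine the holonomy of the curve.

Holonomy = total enclosed curvature = (-5°) + (-100°) = -105°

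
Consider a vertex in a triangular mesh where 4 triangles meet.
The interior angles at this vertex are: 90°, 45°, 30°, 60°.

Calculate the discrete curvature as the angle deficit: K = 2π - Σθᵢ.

Sum of angles = 225°. K = 360° - 225° = 135°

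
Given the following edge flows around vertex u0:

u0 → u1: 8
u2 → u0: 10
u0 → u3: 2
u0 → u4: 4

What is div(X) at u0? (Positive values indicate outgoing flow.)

Divergence = sum of outgoing flows = 8 + (-10) + 2 + 4 = 4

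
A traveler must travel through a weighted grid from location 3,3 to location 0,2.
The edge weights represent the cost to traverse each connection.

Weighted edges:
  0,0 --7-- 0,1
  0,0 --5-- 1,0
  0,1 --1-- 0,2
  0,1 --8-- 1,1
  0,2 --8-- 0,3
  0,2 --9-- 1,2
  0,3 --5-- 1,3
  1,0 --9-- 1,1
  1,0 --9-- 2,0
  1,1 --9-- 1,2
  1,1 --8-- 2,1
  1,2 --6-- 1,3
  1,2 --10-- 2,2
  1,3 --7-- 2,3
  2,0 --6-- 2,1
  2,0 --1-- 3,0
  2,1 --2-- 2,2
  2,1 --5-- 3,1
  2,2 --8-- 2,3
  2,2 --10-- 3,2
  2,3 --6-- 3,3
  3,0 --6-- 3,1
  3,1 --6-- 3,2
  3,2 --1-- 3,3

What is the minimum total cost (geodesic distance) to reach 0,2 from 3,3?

Shortest path: 3,3 → 2,3 → 1,3 → 0,3 → 0,2, total weight = 26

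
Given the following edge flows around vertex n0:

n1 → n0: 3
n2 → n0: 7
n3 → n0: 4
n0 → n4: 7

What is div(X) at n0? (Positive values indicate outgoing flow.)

Divergence = sum of outgoing flows = (-3) + (-7) + (-4) + 7 = -7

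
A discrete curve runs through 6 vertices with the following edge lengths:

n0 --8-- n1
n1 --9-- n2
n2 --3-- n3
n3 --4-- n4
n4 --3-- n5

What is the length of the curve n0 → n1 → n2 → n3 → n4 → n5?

Arc length = 8 + 9 + 3 + 4 + 3 = 27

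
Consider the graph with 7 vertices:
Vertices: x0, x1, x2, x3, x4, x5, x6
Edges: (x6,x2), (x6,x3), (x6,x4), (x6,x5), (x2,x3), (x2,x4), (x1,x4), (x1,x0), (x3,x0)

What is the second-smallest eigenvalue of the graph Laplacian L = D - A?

Degrees: deg(x0) = 2, deg(x1) = 2, deg(x2) = 3, deg(x3) = 3, deg(x4) = 3, deg(x5) = 1, deg(x6) = 4.
L = D − A with rows/columns ordered (x0, x1, x2, x3, x4, x5, x6):
  [ 2, -1,  0, -1,  0,  0,  0]
  [-1,  2,  0,  0, -1,  0,  0]
  [ 0,  0,  3, -1, -1,  0, -1]
  [-1,  0, -1,  3,  0,  0, -1]
  [ 0, -1, -1,  0,  3,  0, -1]
  [ 0,  0,  0,  0,  0,  1, -1]
  [ 0,  0, -1, -1, -1, -1,  4]
Characteristic polynomial: det(λI − L) = λ(λ² − 6λ + 4)(λ² − 6λ + 7)(λ − 2)(λ − 4).
Roots: λ = 0; (λ² − 6λ + 4) = 0 ⇒ λ = 3 ± √5 ≈ 0.7639, 5.2361; (λ² − 6λ + 7) = 0 ⇒ λ = 3 ± √2 ≈ 1.5858, 4.4142; (λ − 2) = 0 ⇒ λ = 2; (λ − 4) = 0 ⇒ λ = 4.
(Check: the roots sum (with multiplicity) to 18, matching trace L = Σdeg = 2·9 = 18.)
Laplacian eigenvalues: [0.0, 0.7639, 1.5858, 2.0, 4.0, 4.4142, 5.2361]. Algebraic connectivity (smallest non-zero eigenvalue) = 0.7639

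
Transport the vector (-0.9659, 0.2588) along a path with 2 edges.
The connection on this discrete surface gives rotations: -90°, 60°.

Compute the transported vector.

Total rotation: (-90°) + 60° = -30°. Final vector: (-0.7071, 0.7071)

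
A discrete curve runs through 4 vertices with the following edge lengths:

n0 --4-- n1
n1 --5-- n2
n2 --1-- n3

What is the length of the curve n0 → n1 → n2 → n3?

Arc length = 4 + 5 + 1 = 10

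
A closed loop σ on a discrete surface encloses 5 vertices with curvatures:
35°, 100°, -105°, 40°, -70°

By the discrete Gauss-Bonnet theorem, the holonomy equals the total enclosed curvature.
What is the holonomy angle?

Holonomy = total enclosed curvature = 35° + 100° + (-105°) + 40° + (-70°) = 0°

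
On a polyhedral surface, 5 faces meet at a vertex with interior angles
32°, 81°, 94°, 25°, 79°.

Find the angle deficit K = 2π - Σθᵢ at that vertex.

Sum of angles = 311°. K = 360° - 311° = 49° = 49π/180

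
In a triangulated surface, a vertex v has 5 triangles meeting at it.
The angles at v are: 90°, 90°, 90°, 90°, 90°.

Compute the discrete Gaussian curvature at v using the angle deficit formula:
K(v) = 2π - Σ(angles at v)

Sum of angles = 450°. K = 360° - 450° = -90° = -π/2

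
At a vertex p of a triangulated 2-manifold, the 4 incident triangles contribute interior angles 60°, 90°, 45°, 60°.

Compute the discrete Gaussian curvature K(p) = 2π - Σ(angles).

Sum of angles = 255°. K = 360° - 255° = 105° = 7π/12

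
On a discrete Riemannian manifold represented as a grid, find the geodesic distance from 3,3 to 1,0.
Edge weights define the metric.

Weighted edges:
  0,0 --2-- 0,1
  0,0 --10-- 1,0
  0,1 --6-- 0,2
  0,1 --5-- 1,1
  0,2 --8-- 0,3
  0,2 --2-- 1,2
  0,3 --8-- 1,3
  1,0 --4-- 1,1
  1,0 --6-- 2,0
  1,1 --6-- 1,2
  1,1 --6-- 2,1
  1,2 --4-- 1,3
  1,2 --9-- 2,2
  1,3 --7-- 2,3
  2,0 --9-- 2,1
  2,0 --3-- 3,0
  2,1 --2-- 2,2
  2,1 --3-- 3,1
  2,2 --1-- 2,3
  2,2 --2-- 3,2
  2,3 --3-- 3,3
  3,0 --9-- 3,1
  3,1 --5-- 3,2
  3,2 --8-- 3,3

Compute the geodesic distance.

Shortest path: 3,3 → 2,3 → 2,2 → 2,1 → 1,1 → 1,0, total weight = 16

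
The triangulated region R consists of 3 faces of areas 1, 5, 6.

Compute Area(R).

1 + 5 + 6 = 12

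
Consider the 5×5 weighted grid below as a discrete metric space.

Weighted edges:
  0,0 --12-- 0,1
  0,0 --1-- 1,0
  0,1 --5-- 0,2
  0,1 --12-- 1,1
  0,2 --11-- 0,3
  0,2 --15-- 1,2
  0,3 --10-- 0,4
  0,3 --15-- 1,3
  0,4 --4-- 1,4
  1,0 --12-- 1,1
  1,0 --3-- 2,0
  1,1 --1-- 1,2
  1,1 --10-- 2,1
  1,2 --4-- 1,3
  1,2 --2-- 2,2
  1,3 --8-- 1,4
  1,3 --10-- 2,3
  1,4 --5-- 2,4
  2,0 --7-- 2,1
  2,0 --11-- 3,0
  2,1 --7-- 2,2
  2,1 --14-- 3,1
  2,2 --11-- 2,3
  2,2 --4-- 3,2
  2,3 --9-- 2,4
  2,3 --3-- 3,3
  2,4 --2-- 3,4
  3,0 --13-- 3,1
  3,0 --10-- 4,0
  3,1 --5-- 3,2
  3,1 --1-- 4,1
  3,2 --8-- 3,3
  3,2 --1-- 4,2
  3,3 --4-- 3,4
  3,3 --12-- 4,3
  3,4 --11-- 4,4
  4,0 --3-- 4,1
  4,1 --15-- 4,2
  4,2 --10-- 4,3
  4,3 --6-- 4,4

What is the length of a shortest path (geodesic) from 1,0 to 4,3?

Shortest path: 1,0 → 1,1 → 1,2 → 2,2 → 3,2 → 4,2 → 4,3, total weight = 30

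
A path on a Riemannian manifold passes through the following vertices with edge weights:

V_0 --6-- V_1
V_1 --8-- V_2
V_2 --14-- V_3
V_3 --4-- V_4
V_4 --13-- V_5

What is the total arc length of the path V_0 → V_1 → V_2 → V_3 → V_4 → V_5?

Arc length = 6 + 8 + 14 + 4 + 13 = 45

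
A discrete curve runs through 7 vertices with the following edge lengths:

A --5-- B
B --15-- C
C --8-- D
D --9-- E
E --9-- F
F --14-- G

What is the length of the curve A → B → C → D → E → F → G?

Arc length = 5 + 15 + 8 + 9 + 9 + 14 = 60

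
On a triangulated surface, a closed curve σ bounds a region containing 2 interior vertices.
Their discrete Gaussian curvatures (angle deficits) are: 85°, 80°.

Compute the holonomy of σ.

Holonomy = total enclosed curvature = 85° + 80° = 165°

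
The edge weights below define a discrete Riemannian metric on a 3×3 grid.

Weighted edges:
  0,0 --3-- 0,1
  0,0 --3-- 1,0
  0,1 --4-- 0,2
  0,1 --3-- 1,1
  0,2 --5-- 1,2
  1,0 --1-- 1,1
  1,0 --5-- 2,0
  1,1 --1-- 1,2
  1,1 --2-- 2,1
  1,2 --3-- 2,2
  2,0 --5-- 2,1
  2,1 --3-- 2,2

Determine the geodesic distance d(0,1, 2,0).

Shortest path: 0,1 → 1,1 → 1,0 → 2,0, total weight = 9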